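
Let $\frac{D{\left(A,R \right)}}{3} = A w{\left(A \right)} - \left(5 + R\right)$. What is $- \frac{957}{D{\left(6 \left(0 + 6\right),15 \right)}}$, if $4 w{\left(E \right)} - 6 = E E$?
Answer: $- \frac{319}{11698} \approx -0.02727$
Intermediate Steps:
$w{\left(E \right)} = \frac{3}{2} + \frac{E^{2}}{4}$ ($w{\left(E \right)} = \frac{3}{2} + \frac{E E}{4} = \frac{3}{2} + \frac{E^{2}}{4}$)
$D{\left(A,R \right)} = -15 - 3 R + 3 A \left(\frac{3}{2} + \frac{A^{2}}{4}\right)$ ($D{\left(A,R \right)} = 3 \left(A \left(\frac{3}{2} + \frac{A^{2}}{4}\right) - \left(5 + R\right)\right) = 3 \left(-5 - R + A \left(\frac{3}{2} + \frac{A^{2}}{4}\right)\right) = -15 - 3 R + 3 A \left(\frac{3}{2} + \frac{A^{2}}{4}\right)$)
$- \frac{957}{D{\left(6 \left(0 + 6\right),15 \right)}} = - \frac{957}{-15 - 45 + \frac{3 \cdot 6 \left(0 + 6\right) \left(6 + \left(6 \left(0 + 6\right)\right)^{2}\right)}{4}} = - \frac{957}{-15 - 45 + \frac{3 \cdot 6 \cdot 6 \left(6 + \left(6 \cdot 6\right)^{2}\right)}{4}} = - \frac{957}{-15 - 45 + \frac{3}{4} \cdot 36 \left(6 + 36^{2}\right)} = - \frac{957}{-15 - 45 + \frac{3}{4} \cdot 36 \left(6 + 1296\right)} = - \frac{957}{-15 - 45 + \frac{3}{4} \cdot 36 \cdot 1302} = - \frac{957}{-15 - 45 + 35154} = - \frac{957}{35094} = \left(-957\right) \frac{1}{35094} = - \frac{319}{11698}$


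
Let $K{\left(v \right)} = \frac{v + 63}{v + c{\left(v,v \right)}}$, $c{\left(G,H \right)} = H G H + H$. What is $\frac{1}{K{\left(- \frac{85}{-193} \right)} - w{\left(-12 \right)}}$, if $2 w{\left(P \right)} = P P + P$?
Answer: $- \frac{6946455}{2389274} \approx -2.9073$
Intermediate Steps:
$c{\left(G,H \right)} = H + G H^{2}$ ($c{\left(G,H \right)} = G H H + H = G H^{2} + H = H + G H^{2}$)
$w{\left(P \right)} = \frac{P}{2} + \frac{P^{2}}{2}$ ($w{\left(P \right)} = \frac{P P + P}{2} = \frac{P^{2} + P}{2} = \frac{P + P^{2}}{2} = \frac{P}{2} + \frac{P^{2}}{2}$)
$K{\left(v \right)} = \frac{63 + v}{v + v \left(1 + v^{2}\right)}$ ($K{\left(v \right)} = \frac{v + 63}{v + v \left(1 + v v\right)} = \frac{63 + v}{v + v \left(1 + v^{2}\right)}$)
$\frac{1}{K{\left(- \frac{85}{-193} \right)} - w{\left(-12 \right)}} = \frac{1}{\frac{63 - \frac{85}{-193}}{- \frac{85}{-193} \left(2 + \left(- \frac{85}{-193}\right)^{2}\right)} - \frac{1}{2} \left(-12\right) \left(1 - 12\right)} = \frac{1}{\frac{63 - - \frac{85}{193}}{\left(-85\right) \left(- \frac{1}{193}\right) \left(2 + \left(\left(-85\right) \left(- \frac{1}{193}\right)\right)^{2}\right)} - \frac{1}{2} \left(-12\right) \left(-11\right)} = \frac{1}{\frac{63 + \frac{85}{193}}{\frac{85}{193} \left(2 + \left(\frac{85}{193}\right)^{2}\right)} - 66} = \frac{1}{\frac{193}{85} \frac{1}{2 + \frac{7225}{37249}} \cdot \frac{12244}{193} - 66} = \frac{1}{\frac{193}{85} \frac{1}{\frac{81723}{37249}} \cdot \frac{12244}{193} - 66} = \frac{1}{\frac{193}{85} \cdot \frac{37249}{81723} \cdot \frac{12244}{193} - 66} = \frac{1}{\frac{456076756}{6946455} - 66} = \frac{1}{- \frac{2389274}{6946455}} = - \frac{6946455}{2389274}$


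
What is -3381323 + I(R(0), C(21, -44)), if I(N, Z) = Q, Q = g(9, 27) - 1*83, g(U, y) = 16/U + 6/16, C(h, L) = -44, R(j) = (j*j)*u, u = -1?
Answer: -243461077/72 ≈ -3.3814e+6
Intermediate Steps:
R(j) = -j² (R(j) = (j*j)*(-1) = j²*(-1) = -j²)
g(U, y) = 3/8 + 16/U (g(U, y) = 16/U + 6*(1/16) = 16/U + 3/8 = 3/8 + 16/U)
Q = -5821/72 (Q = (3/8 + 16/9) - 1*83 = (3/8 + 16*(⅑)) - 83 = (3/8 + 16/9) - 83 = 155/72 - 83 = -5821/72 ≈ -80.847)
I(N, Z) = -5821/72
-3381323 + I(R(0), C(21, -44)) = -3381323 - 5821/72 = -243461077/72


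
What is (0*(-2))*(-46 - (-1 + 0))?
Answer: 0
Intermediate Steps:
(0*(-2))*(-46 - (-1 + 0)) = 0*(-46 - 1*(-1)) = 0*(-46 + 1) = 0*(-45) = 0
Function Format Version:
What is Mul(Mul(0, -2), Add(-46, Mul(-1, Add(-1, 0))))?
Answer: 0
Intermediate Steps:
Mul(Mul(0, -2), Add(-46, Mul(-1, Add(-1, 0)))) = Mul(0, Add(-46, Mul(-1, -1))) = Mul(0, Add(-46, 1)) = Mul(0, -45) = 0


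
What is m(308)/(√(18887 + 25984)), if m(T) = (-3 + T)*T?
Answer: 93940*√44871/44871 ≈ 443.47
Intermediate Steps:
m(T) = T*(-3 + T)
m(308)/(√(18887 + 25984)) = (308*(-3 + 308))/(√(18887 + 25984)) = (308*305)/(√44871) = 93940*(√44871/44871) = 93940*√44871/44871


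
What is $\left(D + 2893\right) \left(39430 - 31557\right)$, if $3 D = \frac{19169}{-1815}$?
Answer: $\frac{123867609568}{5445} \approx 2.2749 \cdot 10^{7}$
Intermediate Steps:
$D = - \frac{19169}{5445}$ ($D = \frac{19169 \frac{1}{-1815}}{3} = \frac{19169 \left(- \frac{1}{1815}\right)}{3} = \frac{1}{3} \left(- \frac{19169}{1815}\right) = - \frac{19169}{5445} \approx -3.5205$)
$\left(D + 2893\right) \left(39430 - 31557\right) = \left(- \frac{19169}{5445} + 2893\right) \left(39430 - 31557\right) = \frac{15733216}{5445} \cdot 7873 = \frac{123867609568}{5445}$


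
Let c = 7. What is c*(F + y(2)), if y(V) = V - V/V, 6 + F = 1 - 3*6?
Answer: -154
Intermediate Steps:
F = -23 (F = -6 + (1 - 3*6) = -6 + (1 - 18) = -6 - 17 = -23)
y(V) = -1 + V (y(V) = V - 1*1 = V - 1 = -1 + V)
c*(F + y(2)) = 7*(-23 + (-1 + 2)) = 7*(-23 + 1) = 7*(-22) = -154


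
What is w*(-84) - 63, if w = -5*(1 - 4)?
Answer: -1323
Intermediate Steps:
w = 15 (w = -5*(-3) = 15)
w*(-84) - 63 = 15*(-84) - 63 = -1260 - 63 = -1323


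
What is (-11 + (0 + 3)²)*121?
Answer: -242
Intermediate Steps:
(-11 + (0 + 3)²)*121 = (-11 + 3²)*121 = (-11 + 9)*121 = -2*121 = -242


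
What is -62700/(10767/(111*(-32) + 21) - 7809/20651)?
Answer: 3560748675/194644 ≈ 18294.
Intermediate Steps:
-62700/(10767/(111*(-32) + 21) - 7809/20651) = -62700/(10767/(-3552 + 21) - 7809*1/20651) = -62700/(10767/(-3531) - 7809/20651) = -62700/(10767*(-1/3531) - 7809/20651) = -62700/(-3589/1177 - 7809/20651) = -62700/(-778576/227161) = -62700*(-227161/778576) = 3560748675/194644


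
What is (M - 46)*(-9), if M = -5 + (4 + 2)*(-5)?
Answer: 729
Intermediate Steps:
M = -35 (M = -5 + 6*(-5) = -5 - 30 = -35)
(M - 46)*(-9) = (-35 - 46)*(-9) = -81*(-9) = 729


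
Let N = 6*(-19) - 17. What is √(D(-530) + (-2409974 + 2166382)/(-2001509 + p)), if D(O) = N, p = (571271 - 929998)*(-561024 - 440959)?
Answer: I*√1057779914221819477546293/89859088533 ≈ 11.446*I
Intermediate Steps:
N = -131 (N = -114 - 17 = -131)
p = 359438355641 (p = -358727*(-1001983) = 359438355641)
D(O) = -131
√(D(-530) + (-2409974 + 2166382)/(-2001509 + p)) = √(-131 + (-2409974 + 2166382)/(-2001509 + 359438355641)) = √(-131 - 243592/359436354132) = √(-131 - 243592*1/359436354132) = √(-131 - 60898/89859088533) = √(-11771540658721/89859088533) = I*√1057779914221819477546293/89859088533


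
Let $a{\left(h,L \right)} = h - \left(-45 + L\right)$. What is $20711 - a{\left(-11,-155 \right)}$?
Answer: $20522$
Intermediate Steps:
$a{\left(h,L \right)} = 45 + h - L$
$20711 - a{\left(-11,-155 \right)} = 20711 - \left(45 - 11 - -155\right) = 20711 - \left(45 - 11 + 155\right) = 20711 - 189 = 20522$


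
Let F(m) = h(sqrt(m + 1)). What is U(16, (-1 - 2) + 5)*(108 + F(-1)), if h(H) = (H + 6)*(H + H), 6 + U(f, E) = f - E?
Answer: 864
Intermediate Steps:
U(f, E) = -6 + f - E (U(f, E) = -6 + (f - E) = -6 + f - E)
h(H) = 2*H*(6 + H) (h(H) = (6 + H)*(2*H) = 2*H*(6 + H))
F(m) = 2*sqrt(1 + m)*(6 + sqrt(1 + m)) (F(m) = 2*sqrt(m + 1)*(6 + sqrt(m + 1)) = 2*sqrt(1 + m)*(6 + sqrt(1 + m)))
U(16, (-1 - 2) + 5)*(108 + F(-1)) = (-6 + 16 - ((-1 - 2) + 5))*(108 + (2 + 2*(-1) + 12*sqrt(1 - 1))) = (-6 + 16 - (-3 + 5))*(108 + (2 - 2 + 12*sqrt(0))) = (-6 + 16 - 1*2)*(108 + (2 - 2 + 12*0)) = (-6 + 16 - 2)*(108 + (2 - 2 + 0)) = 8*(108 + 0) = 8*108 = 864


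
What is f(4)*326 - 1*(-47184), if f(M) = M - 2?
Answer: 47836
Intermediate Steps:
f(M) = -2 + M
f(4)*326 - 1*(-47184) = (-2 + 4)*326 - 1*(-47184) = 2*326 + 47184 = 652 + 47184 = 47836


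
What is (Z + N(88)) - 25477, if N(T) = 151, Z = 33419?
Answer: 8093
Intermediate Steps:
(Z + N(88)) - 25477 = (33419 + 151) - 25477 = 33570 - 25477 = 8093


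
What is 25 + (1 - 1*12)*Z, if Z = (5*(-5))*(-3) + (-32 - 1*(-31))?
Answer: -789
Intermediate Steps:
Z = 74 (Z = -25*(-3) + (-32 + 31) = 75 - 1 = 74)
25 + (1 - 1*12)*Z = 25 + (1 - 1*12)*74 = 25 + (1 - 12)*74 = 25 - 11*74 = 25 - 814 = -789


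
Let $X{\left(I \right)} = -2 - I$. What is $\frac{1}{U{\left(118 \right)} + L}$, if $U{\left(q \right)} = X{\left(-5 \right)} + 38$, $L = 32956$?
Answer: $\frac{1}{32997} \approx 3.0306 \cdot 10^{-5}$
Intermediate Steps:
$U{\left(q \right)} = 41$ ($U{\left(q \right)} = \left(-2 - -5\right) + 38 = \left(-2 + 5\right) + 38 = 3 + 38 = 41$)
$\frac{1}{U{\left(118 \right)} + L} = \frac{1}{41 + 32956} = \frac{1}{32997}$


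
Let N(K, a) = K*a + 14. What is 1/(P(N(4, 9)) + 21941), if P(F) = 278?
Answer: 1/22219 ≈ 4.5007e-5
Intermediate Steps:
N(K, a) = 14 + K*a
1/(P(N(4, 9)) + 21941) = 1/(278 + 21941) = 1/22219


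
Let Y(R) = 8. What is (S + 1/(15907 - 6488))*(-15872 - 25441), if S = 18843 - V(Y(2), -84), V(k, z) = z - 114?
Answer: -7409370047340/9419 ≈ -7.8664e+8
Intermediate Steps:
V(k, z) = -114 + z
S = 19041 (S = 18843 - (-114 - 84) = 18843 - 1*(-198) = 18843 + 198 = 19041)
(S + 1/(15907 - 6488))*(-15872 - 25441) = (19041 + 1/(15907 - 6488))*(-15872 - 25441) = (19041 + 1/9419)*(-41313) = (179347180/9419)*(-41313) = -7409370047340/9419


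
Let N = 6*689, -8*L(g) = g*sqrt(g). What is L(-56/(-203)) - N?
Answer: -4134 - 2*sqrt(58)/841 ≈ -4134.0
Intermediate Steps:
L(g) = -g**(3/2)/8 (L(g) = -g*sqrt(g)/8 = -g**(3/2)/8)
N = 4134
L(-56/(-203)) - N = -112*sqrt(14)*(-1/(-203))**(3/2)/8 - 1*4134 = -16*sqrt(58)/841/8 - 4134 = -2*sqrt(58)/841 - 4134 = -4134 - 2*sqrt(58)/841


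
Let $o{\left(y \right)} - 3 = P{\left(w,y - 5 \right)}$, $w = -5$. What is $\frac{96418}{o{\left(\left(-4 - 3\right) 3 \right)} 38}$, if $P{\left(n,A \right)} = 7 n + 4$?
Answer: $- \frac{6887}{76} \approx -90.618$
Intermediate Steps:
$P{\left(n,A \right)} = 4 + 7 n$
$o{\left(y \right)} = -28$ ($o{\left(y \right)} = 3 + \left(4 + 7 \left(-5\right)\right) = 3 + \left(4 - 35\right) = 3 - 31 = -28$)
$\frac{96418}{o{\left(\left(-4 - 3\right) 3 \right)} 38} = \frac{96418}{\left(-28\right) 38} = \frac{96418}{-1064} = 96418 \left(- \frac{1}{1064}\right) = - \frac{6887}{76}$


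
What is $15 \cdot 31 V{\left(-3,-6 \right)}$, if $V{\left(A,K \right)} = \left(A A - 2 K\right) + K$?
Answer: $6975$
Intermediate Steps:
$V{\left(A,K \right)} = A^{2} - K$ ($V{\left(A,K \right)} = \left(A^{2} - 2 K\right) + K = A^{2} - K$)
$15 \cdot 31 V{\left(-3,-6 \right)} = 15 \cdot 31 \left(\left(-3\right)^{2} - -6\right) = 465 \left(9 + 6\right) = 465 \cdot 15 = 6975$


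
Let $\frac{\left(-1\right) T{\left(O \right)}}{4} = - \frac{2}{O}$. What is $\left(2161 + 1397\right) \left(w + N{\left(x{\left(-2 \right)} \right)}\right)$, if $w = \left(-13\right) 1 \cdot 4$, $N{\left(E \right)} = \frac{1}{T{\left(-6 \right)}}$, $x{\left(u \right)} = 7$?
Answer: $- \frac{375369}{2} \approx -1.8768 \cdot 10^{5}$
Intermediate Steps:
$T{\left(O \right)} = \frac{8}{O}$ ($T{\left(O \right)} = - 4 \left(- \frac{2}{O}\right) = \frac{8}{O}$)
$N{\left(E \right)} = - \frac{3}{4}$ ($N{\left(E \right)} = \frac{1}{8 \frac{1}{-6}} = \frac{1}{8 \left(- \frac{1}{6}\right)} = \frac{1}{- \frac{4}{3}} = - \frac{3}{4}$)
$w = -52$ ($w = \left(-13\right) 4 = -52$)
$\left(2161 + 1397\right) \left(w + N{\left(x{\left(-2 \right)} \right)}\right) = \left(2161 + 1397\right) \left(-52 - \frac{3}{4}\right) = 3558 \left(- \frac{211}{4}\right) = - \frac{375369}{2}$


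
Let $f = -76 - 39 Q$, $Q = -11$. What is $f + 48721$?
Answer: $49074$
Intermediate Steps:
$f = 353$ ($f = -76 - -429 = -76 + 429 = 353$)
$f + 48721 = 353 + 48721 = 49074$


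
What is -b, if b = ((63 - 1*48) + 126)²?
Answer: -19881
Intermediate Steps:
b = 19881 (b = ((63 - 48) + 126)² = (15 + 126)² = 141² = 19881)
-b = -1*19881 = -19881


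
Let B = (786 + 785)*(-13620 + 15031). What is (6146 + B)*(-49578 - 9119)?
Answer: -130473276419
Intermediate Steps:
B = 2216681 (B = 1571*1411 = 2216681)
(6146 + B)*(-49578 - 9119) = (6146 + 2216681)*(-49578 - 9119) = 2222827*(-58697) = -130473276419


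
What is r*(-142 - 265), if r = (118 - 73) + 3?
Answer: -19536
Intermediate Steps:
r = 48 (r = 45 + 3 = 48)
r*(-142 - 265) = 48*(-142 - 265) = 48*(-407) = -19536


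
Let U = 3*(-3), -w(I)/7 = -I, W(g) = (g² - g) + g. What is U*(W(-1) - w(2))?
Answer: 117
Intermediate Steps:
W(g) = g²
w(I) = 7*I (w(I) = -(-7)*I = 7*I)
U = -9
U*(W(-1) - w(2)) = -9*((-1)² - 7*2) = -9*(1 - 1*14) = -9*(1 - 14) = -9*(-13) = 117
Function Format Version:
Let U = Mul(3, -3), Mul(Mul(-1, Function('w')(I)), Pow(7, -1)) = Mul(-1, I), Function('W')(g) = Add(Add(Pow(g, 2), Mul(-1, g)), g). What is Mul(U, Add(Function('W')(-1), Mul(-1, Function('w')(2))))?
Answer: 117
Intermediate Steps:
Function('W')(g) = Pow(g, 2)
Function('w')(I) = Mul(7, I) (Function('w')(I) = Mul(-7, Mul(-1, I)) = Mul(7, I))
U = -9
Mul(U, Add(Function('W')(-1), Mul(-1, Function('w')(2)))) = Mul(-9, Add(Pow(-1, 2), Mul(-1, Mul(7, 2)))) = Mul(-9, Add(1, Mul(-1, 14))) = Mul(-9, Add(1, -14)) = Mul(-9, -13) = 117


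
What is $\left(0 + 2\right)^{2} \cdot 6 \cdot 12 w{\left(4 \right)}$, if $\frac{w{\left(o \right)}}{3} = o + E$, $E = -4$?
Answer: $0$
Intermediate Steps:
$w{\left(o \right)} = -12 + 3 o$ ($w{\left(o \right)} = 3 \left(o - 4\right) = 3 \left(-4 + o\right) = -12 + 3 o$)
$\left(0 + 2\right)^{2} \cdot 6 \cdot 12 w{\left(4 \right)} = \left(0 + 2\right)^{2} \cdot 6 \cdot 12 \left(-12 + 3 \cdot 4\right) = 2^{2} \cdot 72 \left(-12 + 12\right) = 4 \cdot 72 \cdot 0 = 288 \cdot 0 = 0$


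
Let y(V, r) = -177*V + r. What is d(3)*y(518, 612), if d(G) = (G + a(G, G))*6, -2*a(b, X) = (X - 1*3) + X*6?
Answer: 3278664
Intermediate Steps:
a(b, X) = 3/2 - 7*X/2 (a(b, X) = -((X - 1*3) + X*6)/2 = -((X - 3) + 6*X)/2 = -((-3 + X) + 6*X)/2 = -(-3 + 7*X)/2 = 3/2 - 7*X/2)
d(G) = 9 - 15*G (d(G) = (G + (3/2 - 7*G/2))*6 = (3/2 - 5*G/2)*6 = 9 - 15*G)
y(V, r) = r - 177*V
d(3)*y(518, 612) = (9 - 15*3)*(612 - 177*518) = (9 - 45)*(612 - 91686) = -36*(-91074) = 3278664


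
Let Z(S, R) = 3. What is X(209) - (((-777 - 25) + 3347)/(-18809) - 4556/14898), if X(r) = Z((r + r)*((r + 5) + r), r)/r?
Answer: 13337487586/29282622369 ≈ 0.45547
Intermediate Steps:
X(r) = 3/r
X(209) - (((-777 - 25) + 3347)/(-18809) - 4556/14898) = 3/209 - (((-777 - 25) + 3347)/(-18809) - 4556/14898) = 3*(1/209) - ((-802 + 3347)*(-1/18809) - 4556*1/14898) = 3/209 - (2545*(-1/18809) - 2278/7449) = 3/209 - (-2545/18809 - 2278/7449) = 3/209 - 1*(-61804607/140108241) = 3/209 + 61804607/140108241 = 13337487586/29282622369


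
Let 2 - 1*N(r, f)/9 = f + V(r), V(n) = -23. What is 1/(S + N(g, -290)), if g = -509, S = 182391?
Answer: 1/185226 ≈ 5.3988e-6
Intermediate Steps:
N(r, f) = 225 - 9*f (N(r, f) = 18 - 9*(f - 23) = 18 - 9*(-23 + f) = 18 + (207 - 9*f) = 225 - 9*f)
1/(S + N(g, -290)) = 1/(182391 + (225 - 9*(-290))) = 1/(182391 + (225 + 2610)) = 1/(182391 + 2835) = 1/185226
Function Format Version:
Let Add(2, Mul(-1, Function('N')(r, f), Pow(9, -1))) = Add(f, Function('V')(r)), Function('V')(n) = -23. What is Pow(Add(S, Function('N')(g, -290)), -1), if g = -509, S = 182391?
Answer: Rational(1, 185226) ≈ 5.3988e-6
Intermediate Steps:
Function('N')(r, f) = Add(225, Mul(-9, f)) (Function('N')(r, f) = Add(18, Mul(-9, Add(f, -23))) = Add(18, Mul(-9, Add(-23, f))) = Add(18, Add(207, Mul(-9, f))) = Add(225, Mul(-9, f)))
Pow(Add(S, Function('N')(g, -290)), -1) = Pow(Add(182391, Add(225, Mul(-9, -290))), -1) = Pow(Add(182391, Add(225, 2610)), -1) = Pow(Add(182391, 2835), -1) = Pow(185226, -1) = Rational(1, 185226)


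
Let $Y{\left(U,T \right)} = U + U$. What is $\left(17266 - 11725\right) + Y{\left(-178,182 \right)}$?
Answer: $5185$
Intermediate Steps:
$Y{\left(U,T \right)} = 2 U$
$\left(17266 - 11725\right) + Y{\left(-178,182 \right)} = \left(17266 - 11725\right) + 2 \left(-178\right) = \left(17266 - 11725\right) - 356 = 5541 - 356 = 5185$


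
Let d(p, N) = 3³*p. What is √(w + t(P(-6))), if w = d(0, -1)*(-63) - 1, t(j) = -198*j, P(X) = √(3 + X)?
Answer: √(-1 - 198*I*√3) ≈ 13.076 - 13.114*I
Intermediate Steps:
d(p, N) = 27*p
w = -1 (w = (27*0)*(-63) - 1 = 0*(-63) - 1 = 0 - 1 = -1)
√(w + t(P(-6))) = √(-1 - 198*√(3 - 6)) = √(-1 - 198*I*√3)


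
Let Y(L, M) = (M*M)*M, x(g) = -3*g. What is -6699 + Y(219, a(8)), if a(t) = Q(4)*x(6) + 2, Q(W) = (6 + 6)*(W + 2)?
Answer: -2166726883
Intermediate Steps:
Q(W) = 24 + 12*W (Q(W) = 12*(2 + W) = 24 + 12*W)
a(t) = -1294 (a(t) = (24 + 12*4)*(-3*6) + 2 = (24 + 48)*(-18) + 2 = 72*(-18) + 2 = -1296 + 2 = -1294)
Y(L, M) = M³ (Y(L, M) = M²*M = M³)
-6699 + Y(219, a(8)) = -6699 + (-1294)³ = -6699 - 2166720184 = -2166726883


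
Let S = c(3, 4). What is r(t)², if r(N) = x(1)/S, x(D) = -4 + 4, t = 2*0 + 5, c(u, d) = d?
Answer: 0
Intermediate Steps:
S = 4
t = 5 (t = 0 + 5 = 5)
x(D) = 0
r(N) = 0 (r(N) = 0/4 = 0*(¼) = 0)
r(t)² = 0² = 0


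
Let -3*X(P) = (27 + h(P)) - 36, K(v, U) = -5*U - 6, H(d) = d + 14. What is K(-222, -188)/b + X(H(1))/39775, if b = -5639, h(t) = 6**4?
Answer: -39568981/224291225 ≈ -0.17642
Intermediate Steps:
h(t) = 1296
H(d) = 14 + d
K(v, U) = -6 - 5*U
X(P) = -429 (X(P) = -((27 + 1296) - 36)/3 = -(1323 - 36)/3 = -1/3*1287 = -429)
K(-222, -188)/b + X(H(1))/39775 = (-6 - 5*(-188))/(-5639) - 429/39775 = (-6 + 940)*(-1/5639) - 429*1/39775 = 934*(-1/5639) - 429/39775 = -934/5639 - 429/39775 = -39568981/224291225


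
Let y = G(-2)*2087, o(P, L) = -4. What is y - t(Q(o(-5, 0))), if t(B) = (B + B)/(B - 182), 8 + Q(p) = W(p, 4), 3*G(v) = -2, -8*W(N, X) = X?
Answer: -530132/381 ≈ -1391.4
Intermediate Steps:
W(N, X) = -X/8
G(v) = -⅔ (G(v) = (⅓)*(-2) = -⅔)
Q(p) = -17/2 (Q(p) = -8 - ⅛*4 = -8 - ½ = -17/2)
y = -4174/3 (y = -⅔*2087 = -4174/3 ≈ -1391.3)
t(B) = 2*B/(-182 + B) (t(B) = (2*B)/(-182 + B) = 2*B/(-182 + B))
y - t(Q(o(-5, 0))) = -4174/3 - 2*(-17)/(2*(-182 - 17/2)) = -4174/3 - 2*(-17)/(2*(-381/2)) = -4174/3 - 2*(-17)*(-2)/(2*381) = -4174/3 - 1*34/381 = -4174/3 - 34/381 = -530132/381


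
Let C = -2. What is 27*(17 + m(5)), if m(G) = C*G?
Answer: 189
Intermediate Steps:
m(G) = -2*G
27*(17 + m(5)) = 27*(17 - 2*5) = 27*(17 - 10) = 27*7 = 189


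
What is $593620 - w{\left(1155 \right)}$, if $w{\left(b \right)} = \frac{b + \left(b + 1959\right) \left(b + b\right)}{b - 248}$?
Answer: $\frac{531218845}{907} \approx 5.8569 \cdot 10^{5}$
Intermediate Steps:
$w{\left(b \right)} = \frac{b + 2 b \left(1959 + b\right)}{-248 + b}$ ($w{\left(b \right)} = \frac{b + \left(1959 + b\right) 2 b}{-248 + b} = \frac{b + 2 b \left(1959 + b\right)}{-248 + b}$)
$593620 - w{\left(1155 \right)} = 593620 - \frac{1155 \left(3919 + 2 \cdot 1155\right)}{-248 + 1155} = 593620 - \frac{1155 \left(3919 + 2310\right)}{907} = 593620 - 1155 \cdot \frac{1}{907} \cdot 6229 = 593620 - \frac{7194495}{907} = \frac{531218845}{907}$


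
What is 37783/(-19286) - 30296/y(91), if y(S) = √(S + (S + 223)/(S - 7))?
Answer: -37783/19286 - 30296*√167118/3979 ≈ -3114.6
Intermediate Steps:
y(S) = √(S + (223 + S)/(-7 + S))
37783/(-19286) - 30296/y(91) = 37783/(-19286) - 30296*√(-7 + 91)/√(223 + 91 + 91*(-7 + 91)) = 37783*(-1/19286) - 30296*2*√21/√(223 + 91 + 91*84) = -37783/19286 - 30296*2*√21/√(223 + 91 + 7644) = -37783/19286 - 30296*√167118/3979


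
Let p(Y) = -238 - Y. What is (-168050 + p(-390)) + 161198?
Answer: -6700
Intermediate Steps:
(-168050 + p(-390)) + 161198 = (-168050 + (-238 - 1*(-390))) + 161198 = (-168050 + (-238 + 390)) + 161198 = (-168050 + 152) + 161198 = -167898 + 161198 = -6700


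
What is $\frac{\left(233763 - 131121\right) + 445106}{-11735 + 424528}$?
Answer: $\frac{547748}{412793} \approx 1.3269$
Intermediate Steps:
$\frac{\left(233763 - 131121\right) + 445106}{-11735 + 424528} = \frac{102642 + 445106}{412793} = 547748 \cdot \frac{1}{412793} = \frac{547748}{412793}$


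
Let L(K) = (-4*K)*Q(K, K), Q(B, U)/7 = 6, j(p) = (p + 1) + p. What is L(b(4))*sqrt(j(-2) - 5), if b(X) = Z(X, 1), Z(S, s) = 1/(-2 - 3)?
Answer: 336*I*sqrt(2)/5 ≈ 95.035*I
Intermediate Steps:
Z(S, s) = -1/5 (Z(S, s) = 1/(-5) = -1/5)
j(p) = 1 + 2*p (j(p) = (1 + p) + p = 1 + 2*p)
b(X) = -1/5
Q(B, U) = 42 (Q(B, U) = 7*6 = 42)
L(K) = -168*K (L(K) = -4*K*42 = -168*K)
L(b(4))*sqrt(j(-2) - 5) = (-168*(-1/5))*sqrt((1 + 2*(-2)) - 5) = 168*sqrt((1 - 4) - 5)/5 = 168*sqrt(-3 - 5)/5 = 168*sqrt(-8)/5 = 168*(2*I*sqrt(2))/5 = 336*I*sqrt(2)/5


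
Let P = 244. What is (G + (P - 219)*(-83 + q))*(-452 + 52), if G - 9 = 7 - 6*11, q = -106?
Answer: 1910000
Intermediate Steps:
G = -50 (G = 9 + (7 - 6*11) = 9 + (7 - 66) = 9 - 59 = -50)
(G + (P - 219)*(-83 + q))*(-452 + 52) = (-50 + (244 - 219)*(-83 - 106))*(-452 + 52) = (-50 + 25*(-189))*(-400) = (-50 - 4725)*(-400) = -4775*(-400) = 1910000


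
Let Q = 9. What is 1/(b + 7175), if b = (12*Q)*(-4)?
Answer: 1/6743 ≈ 0.00014830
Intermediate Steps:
b = -432 (b = (12*9)*(-4) = 108*(-4) = -432)
1/(b + 7175) = 1/(-432 + 7175) = 1/6743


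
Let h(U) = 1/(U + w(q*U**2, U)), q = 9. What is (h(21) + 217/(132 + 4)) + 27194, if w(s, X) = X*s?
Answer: 154176182753/5669160 ≈ 27196.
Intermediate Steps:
h(U) = 1/(U + 9*U**3) (h(U) = 1/(U + U*(9*U**2)) = 1/(U + 9*U**3))
(h(21) + 217/(132 + 4)) + 27194 = (1/(21 + 9*21**3) + 217/(132 + 4)) + 27194 = (1/(21 + 9*9261) + 217/136) + 27194 = (1/(21 + 83349) + (1/136)*217) + 27194 = (1/83370 + 217/136) + 27194 = 9045713/5669160 + 27194 = 154176182753/5669160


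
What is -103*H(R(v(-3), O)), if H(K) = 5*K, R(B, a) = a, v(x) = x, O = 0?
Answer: 0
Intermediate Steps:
-103*H(R(v(-3), O)) = -515*0 = -103*0 = 0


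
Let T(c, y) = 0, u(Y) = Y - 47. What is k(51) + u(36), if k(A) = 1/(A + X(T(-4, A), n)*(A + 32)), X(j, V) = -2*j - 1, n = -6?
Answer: -353/32 ≈ -11.031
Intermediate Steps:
u(Y) = -47 + Y
X(j, V) = -1 - 2*j
k(A) = -1/32 (k(A) = 1/(A + (-1 - 2*0)*(A + 32)) = 1/(A + (-1 + 0)*(32 + A)) = 1/(A - (32 + A)) = 1/(A + (-32 - A)) = 1/(-32) = -1/32)
k(51) + u(36) = -1/32 + (-47 + 36) = -1/32 - 11 = -353/32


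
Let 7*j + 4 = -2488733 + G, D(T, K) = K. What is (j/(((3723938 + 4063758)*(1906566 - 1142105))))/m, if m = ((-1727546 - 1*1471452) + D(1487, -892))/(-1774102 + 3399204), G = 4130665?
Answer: -166768779791/8334459313710816930 ≈ -2.0010e-8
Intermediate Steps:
j = 1641928/7 (j = -4/7 + (-2488733 + 4130665)/7 = -4/7 + (⅐)*1641932 = -4/7 + 1641932/7 = 1641928/7 ≈ 2.3456e+5)
m = -1599945/812551 (m = ((-1727546 - 1*1471452) - 892)/(-1774102 + 3399204) = ((-1727546 - 1471452) - 892)/1625102 = (-3198998 - 892)*(1/1625102) = -3199890*1/1625102 = -1599945/812551 ≈ -1.9690)
(j/(((3723938 + 4063758)*(1906566 - 1142105))))/m = (1641928/(7*(((3723938 + 4063758)*(1906566 - 1142105)))))/(-1599945/812551) = (1641928/(7*((7787696*764461))))*(-812551/1599945) = ((1641928/7)/5953389871856)*(-812551/1599945) = ((1641928/7)*(1/5953389871856))*(-812551/1599945) = (205241/5209216137874)*(-812551/1599945) = -166768779791/8334459313710816930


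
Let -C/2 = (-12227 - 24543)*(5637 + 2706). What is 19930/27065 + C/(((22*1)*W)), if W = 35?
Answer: 332111793208/416801 ≈ 7.9681e+5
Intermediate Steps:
C = 613544220 (C = -2*(-12227 - 24543)*(5637 + 2706) = -(-73540)*8343 = -2*(-306772110) = 613544220)
19930/27065 + C/(((22*1)*W)) = 19930/27065 + 613544220/(((22*1)*35)) = 19930*(1/27065) + 613544220/((22*35)) = 3986/5413 + 613544220/770 = 3986/5413 + 613544220*(1/770) = 3986/5413 + 61354422/77 = 332111793208/416801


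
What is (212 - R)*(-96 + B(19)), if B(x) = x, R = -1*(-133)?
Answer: -6083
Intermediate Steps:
R = 133
(212 - R)*(-96 + B(19)) = (212 - 1*133)*(-96 + 19) = (212 - 133)*(-77) = 79*(-77) = -6083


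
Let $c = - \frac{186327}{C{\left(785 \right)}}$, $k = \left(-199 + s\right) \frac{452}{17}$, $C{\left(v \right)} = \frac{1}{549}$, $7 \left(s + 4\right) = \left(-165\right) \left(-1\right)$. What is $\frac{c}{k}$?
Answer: $\frac{12172929237}{567712} \approx 21442.0$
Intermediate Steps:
$s = \frac{137}{7}$ ($s = -4 + \frac{\left(-165\right) \left(-1\right)}{7} = -4 + \frac{1}{7} \cdot 165 = -4 + \frac{165}{7} = \frac{137}{7} \approx 19.571$)
$C{\left(v \right)} = \frac{1}{549}$
$k = - \frac{567712}{119}$ ($k = \left(-199 + \frac{137}{7}\right) \frac{452}{17} = - \frac{1256 \cdot 452 \cdot \frac{1}{17}}{7} = \left(- \frac{1256}{7}\right) \frac{452}{17} = - \frac{567712}{119} \approx -4770.7$)
$c = -102293523$ ($c = - 186327 \frac{1}{\frac{1}{549}} = \left(-186327\right) 549 = -102293523$)
$\frac{c}{k} = - \frac{102293523}{- \frac{567712}{119}} = \left(-102293523\right) \left(- \frac{119}{567712}\right) = \frac{12172929237}{567712}$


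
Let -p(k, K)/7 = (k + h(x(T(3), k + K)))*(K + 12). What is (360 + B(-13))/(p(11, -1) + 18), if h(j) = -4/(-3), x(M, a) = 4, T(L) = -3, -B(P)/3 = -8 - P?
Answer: -207/559 ≈ -0.37030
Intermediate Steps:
B(P) = 24 + 3*P (B(P) = -3*(-8 - P) = 24 + 3*P)
h(j) = 4/3 (h(j) = -4*(-⅓) = 4/3)
p(k, K) = -7*(12 + K)*(4/3 + k) (p(k, K) = -7*(k + 4/3)*(K + 12) = -7*(4/3 + k)*(12 + K) = -7*(12 + K)*(4/3 + k))
(360 + B(-13))/(p(11, -1) + 18) = (360 + (24 + 3*(-13)))/((-112 - 84*11 - 28/3*(-1) - 7*(-1)*11) + 18) = (360 + (24 - 39))/((-112 - 924 + 28/3 + 77) + 18) = (360 - 15)/(-2849/3 + 18) = 345/(-2795/3) = 345*(-3/2795) = -207/559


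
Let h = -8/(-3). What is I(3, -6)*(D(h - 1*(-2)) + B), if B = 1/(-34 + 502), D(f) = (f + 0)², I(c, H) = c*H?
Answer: -10193/26 ≈ -392.04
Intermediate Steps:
h = 8/3 (h = -8*(-⅓) = 8/3 ≈ 2.6667)
I(c, H) = H*c
D(f) = f²
B = 1/468 ≈ 0.0021368
I(3, -6)*(D(h - 1*(-2)) + B) = (-6*3)*((8/3 - 1*(-2))² + 1/468) = -18*((8/3 + 2)² + 1/468) = -18*((14/3)² + 1/468) = -18*(196/9 + 1/468) = -18*10193/468 = -10193/26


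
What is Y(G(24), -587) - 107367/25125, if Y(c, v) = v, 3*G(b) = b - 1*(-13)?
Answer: -4951914/8375 ≈ -591.27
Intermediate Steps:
G(b) = 13/3 + b/3 (G(b) = (b - 1*(-13))/3 = (b + 13)/3 = (13 + b)/3 = 13/3 + b/3)
Y(G(24), -587) - 107367/25125 = -587 - 107367/25125 = -587 - 107367*1/25125 = -587 - 35789/8375 = -4951914/8375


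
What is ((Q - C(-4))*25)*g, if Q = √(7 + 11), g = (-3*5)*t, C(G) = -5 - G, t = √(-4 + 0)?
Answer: I*(-750 - 2250*√2) ≈ -3932.0*I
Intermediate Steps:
t = 2*I (t = √(-4) = 2*I ≈ 2.0*I)
g = -30*I (g = (-3*5)*(2*I) = -30*I ≈ -30.0*I)
Q = 3*√2 (Q = √18 = 3*√2 ≈ 4.2426)
((Q - C(-4))*25)*g = ((3*√2 - (-5 - 1*(-4)))*25)*(-30*I) = ((3*√2 - (-5 + 4))*25)*(-30*I) = ((3*√2 - 1*(-1))*25)*(-30*I) = ((3*√2 + 1)*25)*(-30*I) = ((1 + 3*√2)*25)*(-30*I) = (25 + 75*√2)*(-30*I) = -30*I*(25 + 75*√2)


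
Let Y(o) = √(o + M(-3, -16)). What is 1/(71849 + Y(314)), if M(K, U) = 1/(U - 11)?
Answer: 1939923/139381519150 - 21*√519/139381519150 ≈ 1.3915e-5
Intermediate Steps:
M(K, U) = 1/(-11 + U)
Y(o) = √(-1/27 + o) (Y(o) = √(o + 1/(-11 - 16)) = √(o + 1/(-27)) = √(o - 1/27) = √(-1/27 + o))
1/(71849 + Y(314)) = 1/(71849 + √(-3 + 81*314)/9) = 1/(71849 + √(-3 + 25434)/9) = 1/(71849 + √25431/9) = 1/(71849 + (7*√519)/9) = 1/(71849 + 7*√519/9)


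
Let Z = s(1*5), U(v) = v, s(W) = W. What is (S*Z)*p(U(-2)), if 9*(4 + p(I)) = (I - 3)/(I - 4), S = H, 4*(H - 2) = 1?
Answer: -1055/24 ≈ -43.958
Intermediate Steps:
Z = 5 (Z = 1*5 = 5)
H = 9/4 (H = 2 + (¼)*1 = 2 + ¼ = 9/4 ≈ 2.2500)
S = 9/4 ≈ 2.2500
p(I) = -4 + (-3 + I)/(9*(-4 + I)) (p(I) = -4 + ((I - 3)/(I - 4))/9 = -4 + ((-3 + I)/(-4 + I))/9 = -4 + (-3 + I)/(9*(-4 + I)))
(S*Z)*p(U(-2)) = ((9/4)*5)*((141 - 35*(-2))/(9*(-4 - 2))) = 45*((⅑)*(141 + 70)/(-6))/4 = 45*((⅑)*(-⅙)*211)/4 = (45/4)*(-211/54) = -1055/24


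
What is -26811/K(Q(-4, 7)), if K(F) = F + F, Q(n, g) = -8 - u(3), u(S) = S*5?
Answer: 26811/46 ≈ 582.85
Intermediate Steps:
u(S) = 5*S
Q(n, g) = -23 (Q(n, g) = -8 - 5*3 = -8 - 1*15 = -8 - 15 = -23)
K(F) = 2*F
-26811/K(Q(-4, 7)) = -26811/(2*(-23)) = -26811/(-46) = -26811*(-1/46) = 26811/46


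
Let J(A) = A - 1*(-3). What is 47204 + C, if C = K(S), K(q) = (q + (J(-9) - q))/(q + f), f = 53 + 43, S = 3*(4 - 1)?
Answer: 1652138/35 ≈ 47204.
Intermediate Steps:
J(A) = 3 + A (J(A) = A + 3 = 3 + A)
S = 9 (S = 3*3 = 9)
f = 96
K(q) = -6/(96 + q) (K(q) = (q + ((3 - 9) - q))/(q + 96) = (q + (-6 - q))/(96 + q) = -6/(96 + q))
C = -2/35 (C = -6/(96 + 9) = -6/105 = -6*1/105 = -2/35 ≈ -0.057143)
47204 + C = 47204 - 2/35 = 1652138/35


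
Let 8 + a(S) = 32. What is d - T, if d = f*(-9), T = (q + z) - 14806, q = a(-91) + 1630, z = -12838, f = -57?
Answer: 26503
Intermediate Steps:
a(S) = 24 (a(S) = -8 + 32 = 24)
q = 1654 (q = 24 + 1630 = 1654)
T = -25990 (T = (1654 - 12838) - 14806 = -11184 - 14806 = -25990)
d = 513 (d = -57*(-9) = 513)
d - T = 513 - 1*(-25990) = 513 + 25990 = 26503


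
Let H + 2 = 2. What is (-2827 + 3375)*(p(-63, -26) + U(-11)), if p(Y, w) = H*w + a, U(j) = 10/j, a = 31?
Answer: 181388/11 ≈ 16490.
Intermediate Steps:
H = 0 (H = -2 + 2 = 0)
p(Y, w) = 31 (p(Y, w) = 0*w + 31 = 0 + 31 = 31)
(-2827 + 3375)*(p(-63, -26) + U(-11)) = (-2827 + 3375)*(31 + 10/(-11)) = 548*(31 + 10*(-1/11)) = 548*(31 - 10/11) = 548*(331/11) = 181388/11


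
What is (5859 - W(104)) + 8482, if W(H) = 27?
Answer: 14314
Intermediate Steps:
(5859 - W(104)) + 8482 = (5859 - 1*27) + 8482 = (5859 - 27) + 8482 = 5832 + 8482 = 14314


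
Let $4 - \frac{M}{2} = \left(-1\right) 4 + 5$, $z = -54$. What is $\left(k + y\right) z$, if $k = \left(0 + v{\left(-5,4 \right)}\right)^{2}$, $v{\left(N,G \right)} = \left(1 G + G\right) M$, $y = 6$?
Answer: $-124740$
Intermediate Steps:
$M = 6$ ($M = 8 - 2 \left(\left(-1\right) 4 + 5\right) = 8 - 2 \left(-4 + 5\right) = 8 - 2 = 6$)
$v{\left(N,G \right)} = 12 G$ ($v{\left(N,G \right)} = \left(1 G + G\right) 6 = \left(G + G\right) 6 = 2 G 6 = 12 G$)
$k = 2304$ ($k = \left(0 + 12 \cdot 4\right)^{2} = \left(0 + 48\right)^{2} = 48^{2} = 2304$)
$\left(k + y\right) z = \left(2304 + 6\right) \left(-54\right) = 2310 \left(-54\right) = -124740$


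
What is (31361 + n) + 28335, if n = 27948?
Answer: 87644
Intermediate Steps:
(31361 + n) + 28335 = (31361 + 27948) + 28335 = 59309 + 28335 = 87644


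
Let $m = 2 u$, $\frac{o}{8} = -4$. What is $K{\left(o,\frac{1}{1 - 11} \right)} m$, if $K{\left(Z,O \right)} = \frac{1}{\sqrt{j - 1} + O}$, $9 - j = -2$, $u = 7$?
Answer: $\frac{140}{999} + \frac{1400 \sqrt{10}}{999} \approx 4.5718$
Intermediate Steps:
$j = 11$ ($j = 9 - -2 = 9 + 2 = 11$)
$o = -32$ ($o = 8 \left(-4\right) = -32$)
$m = 14$ ($m = 2 \cdot 7 = 14$)
$K{\left(Z,O \right)} = \frac{1}{O + \sqrt{10}}$ ($K{\left(Z,O \right)} = \frac{1}{\sqrt{11 - 1} + O} = \frac{1}{\sqrt{10} + O} = \frac{1}{O + \sqrt{10}}$)
$K{\left(o,\frac{1}{1 - 11} \right)} m = \frac{1}{\frac{1}{1 - 11} + \sqrt{10}} \cdot 14 = \frac{1}{\frac{1}{-10} + \sqrt{10}} \cdot 14 = \frac{1}{- \frac{1}{10} + \sqrt{10}} \cdot 14 = \frac{14}{- \frac{1}{10} + \sqrt{10}}$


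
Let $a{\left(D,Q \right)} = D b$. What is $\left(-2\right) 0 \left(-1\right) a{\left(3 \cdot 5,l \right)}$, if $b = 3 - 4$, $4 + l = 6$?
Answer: $0$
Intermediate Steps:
$l = 2$ ($l = -4 + 6 = 2$)
$b = -1$
$a{\left(D,Q \right)} = - D$ ($a{\left(D,Q \right)} = D \left(-1\right) = - D$)
$\left(-2\right) 0 \left(-1\right) a{\left(3 \cdot 5,l \right)} = \left(-2\right) 0 \left(-1\right) \left(- 3 \cdot 5\right) = 0 \left(-1\right) \left(\left(-1\right) 15\right) = 0 \left(-15\right) = 0$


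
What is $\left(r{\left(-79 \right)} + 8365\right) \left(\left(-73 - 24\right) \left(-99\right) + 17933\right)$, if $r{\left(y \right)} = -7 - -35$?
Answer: $231109648$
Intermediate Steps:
$r{\left(y \right)} = 28$ ($r{\left(y \right)} = -7 + 35 = 28$)
$\left(r{\left(-79 \right)} + 8365\right) \left(\left(-73 - 24\right) \left(-99\right) + 17933\right) = \left(28 + 8365\right) \left(\left(-73 - 24\right) \left(-99\right) + 17933\right) = 8393 \left(\left(-97\right) \left(-99\right) + 17933\right) = 8393 \left(9603 + 17933\right) = 8393 \cdot 27536 = 231109648$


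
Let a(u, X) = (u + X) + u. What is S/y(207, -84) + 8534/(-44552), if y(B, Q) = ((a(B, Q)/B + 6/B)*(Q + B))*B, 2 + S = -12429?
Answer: -113314883/230155632 ≈ -0.49234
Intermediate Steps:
S = -12431 (S = -2 - 12429 = -12431)
a(u, X) = X + 2*u (a(u, X) = (X + u) + u = X + 2*u)
y(B, Q) = B*(B + Q)*(6/B + (Q + 2*B)/B) (y(B, Q) = (((Q + 2*B)/B + 6/B)*(Q + B))*B = (((Q + 2*B)/B + 6/B)*(B + Q))*B = ((6/B + (Q + 2*B)/B)*(B + Q))*B = ((B + Q)*(6/B + (Q + 2*B)/B))*B = B*(B + Q)*(6/B + (Q + 2*B)/B))
S/y(207, -84) + 8534/(-44552) = -12431/(6*207 + 6*(-84) + 207*(-84 + 2*207) - 84*(-84 + 2*207)) + 8534/(-44552) = -12431/(1242 - 504 + 207*(-84 + 414) - 84*(-84 + 414)) + 8534*(-1/44552) = -12431/(1242 - 504 + 207*330 - 84*330) - 4267/22276 = -12431/(1242 - 504 + 68310 - 27720) - 4267/22276 = -12431/41328 - 4267/22276 = -113314883/230155632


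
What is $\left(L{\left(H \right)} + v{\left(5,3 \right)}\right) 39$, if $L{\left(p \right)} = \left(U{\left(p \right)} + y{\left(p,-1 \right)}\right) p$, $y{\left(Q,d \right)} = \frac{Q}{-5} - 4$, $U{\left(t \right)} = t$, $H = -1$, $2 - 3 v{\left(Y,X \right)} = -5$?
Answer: $\frac{1391}{5} \approx 278.2$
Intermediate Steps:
$v{\left(Y,X \right)} = \frac{7}{3}$ ($v{\left(Y,X \right)} = \frac{2}{3} - - \frac{5}{3} = \frac{2}{3} + \frac{5}{3} = \frac{7}{3}$)
$y{\left(Q,d \right)} = -4 - \frac{Q}{5}$ ($y{\left(Q,d \right)} = Q \left(- \frac{1}{5}\right) - 4 = - \frac{Q}{5} - 4 = -4 - \frac{Q}{5}$)
$L{\left(p \right)} = p \left(-4 + \frac{4 p}{5}\right)$ ($L{\left(p \right)} = \left(p - \left(4 + \frac{p}{5}\right)\right) p = \left(-4 + \frac{4 p}{5}\right) p = p \left(-4 + \frac{4 p}{5}\right)$)
$\left(L{\left(H \right)} + v{\left(5,3 \right)}\right) 39 = \left(\frac{4}{5} \left(-1\right) \left(-5 - 1\right) + \frac{7}{3}\right) 39 = \left(\frac{4}{5} \left(-1\right) \left(-6\right) + \frac{7}{3}\right) 39 = \left(\frac{24}{5} + \frac{7}{3}\right) 39 = \frac{107}{15} \cdot 39 = \frac{1391}{5}$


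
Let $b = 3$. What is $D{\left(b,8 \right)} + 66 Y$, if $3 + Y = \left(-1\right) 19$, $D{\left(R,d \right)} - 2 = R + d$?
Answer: $-1439$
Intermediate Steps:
$D{\left(R,d \right)} = 2 + R + d$ ($D{\left(R,d \right)} = 2 + \left(R + d\right) = 2 + R + d$)
$Y = -22$ ($Y = -3 - 19 = -22$)
$D{\left(b,8 \right)} + 66 Y = \left(2 + 3 + 8\right) + 66 \left(-22\right) = 13 - 1452 = -1439$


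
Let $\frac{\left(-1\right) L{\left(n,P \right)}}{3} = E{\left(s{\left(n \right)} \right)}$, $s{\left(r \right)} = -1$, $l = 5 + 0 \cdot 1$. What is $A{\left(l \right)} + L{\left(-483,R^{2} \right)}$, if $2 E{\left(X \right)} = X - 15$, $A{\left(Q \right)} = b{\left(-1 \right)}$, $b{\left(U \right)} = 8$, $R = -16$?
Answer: $32$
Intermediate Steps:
$l = 5$ ($l = 5 + 0 = 5$)
$A{\left(Q \right)} = 8$
$E{\left(X \right)} = - \frac{15}{2} + \frac{X}{2}$ ($E{\left(X \right)} = \frac{X - 15}{2} = \frac{-15 + X}{2} = - \frac{15}{2} + \frac{X}{2}$)
$L{\left(n,P \right)} = 24$ ($L{\left(n,P \right)} = - 3 \left(- \frac{15}{2} + \frac{1}{2} \left(-1\right)\right) = - 3 \left(- \frac{15}{2} - \frac{1}{2}\right) = \left(-3\right) \left(-8\right) = 24$)
$A{\left(l \right)} + L{\left(-483,R^{2} \right)} = 8 + 24 = 32$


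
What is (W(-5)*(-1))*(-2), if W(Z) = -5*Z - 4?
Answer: 42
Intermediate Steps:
W(Z) = -4 - 5*Z
(W(-5)*(-1))*(-2) = ((-4 - 5*(-5))*(-1))*(-2) = ((-4 + 25)*(-1))*(-2) = (21*(-1))*(-2) = -21*(-2) = 42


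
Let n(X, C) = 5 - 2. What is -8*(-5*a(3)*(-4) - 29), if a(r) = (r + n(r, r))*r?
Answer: -2648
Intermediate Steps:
n(X, C) = 3
a(r) = r*(3 + r) (a(r) = (r + 3)*r = (3 + r)*r = r*(3 + r))
-8*(-5*a(3)*(-4) - 29) = -8*(-15*(3 + 3)*(-4) - 29) = -8*(-15*6*(-4) - 29) = -8*(-5*18*(-4) - 29) = -8*(-90*(-4) - 29) = -8*(360 - 29) = -8*331 = -2648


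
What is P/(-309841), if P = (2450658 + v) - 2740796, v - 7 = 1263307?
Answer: -973176/309841 ≈ -3.1409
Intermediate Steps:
v = 1263314 (v = 7 + 1263307 = 1263314)
P = 973176 (P = (2450658 + 1263314) - 2740796 = 3713972 - 2740796 = 973176)
P/(-309841) = 973176/(-309841) = 973176*(-1/309841) = -973176/309841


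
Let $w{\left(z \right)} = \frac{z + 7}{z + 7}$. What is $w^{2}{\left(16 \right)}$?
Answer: $1$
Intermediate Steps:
$w{\left(z \right)} = 1$ ($w{\left(z \right)} = \frac{7 + z}{7 + z} = 1$)
$w^{2}{\left(16 \right)} = 1^{2} = 1$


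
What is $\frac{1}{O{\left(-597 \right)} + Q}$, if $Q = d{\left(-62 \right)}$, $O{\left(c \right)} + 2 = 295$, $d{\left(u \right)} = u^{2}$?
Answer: $\frac{1}{4137} \approx 0.00024172$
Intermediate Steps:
$O{\left(c \right)} = 293$ ($O{\left(c \right)} = -2 + 295 = 293$)
$Q = 3844$ ($Q = \left(-62\right)^{2} = 3844$)
$\frac{1}{O{\left(-597 \right)} + Q} = \frac{1}{293 + 3844} = \frac{1}{4137}$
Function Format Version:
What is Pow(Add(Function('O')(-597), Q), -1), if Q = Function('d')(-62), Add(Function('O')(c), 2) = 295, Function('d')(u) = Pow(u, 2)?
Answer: Rational(1, 4137) ≈ 0.00024172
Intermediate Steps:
Function('O')(c) = 293 (Function('O')(c) = Add(-2, 295) = 293)
Q = 3844 (Q = Pow(-62, 2) = 3844)
Pow(Add(Function('O')(-597), Q), -1) = Pow(Add(293, 3844), -1) = Pow(4137, -1) = Rational(1, 4137)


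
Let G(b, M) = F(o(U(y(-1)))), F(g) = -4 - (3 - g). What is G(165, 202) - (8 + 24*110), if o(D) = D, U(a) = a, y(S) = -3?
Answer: -2658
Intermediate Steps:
F(g) = -7 + g (F(g) = -4 + (-3 + g) = -7 + g)
G(b, M) = -10 (G(b, M) = -7 - 3 = -10)
G(165, 202) - (8 + 24*110) = -10 - (8 + 24*110) = -10 - (8 + 2640) = -10 - 1*2648 = -10 - 2648 = -2658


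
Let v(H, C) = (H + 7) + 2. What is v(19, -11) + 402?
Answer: 430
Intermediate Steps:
v(H, C) = 9 + H (v(H, C) = (7 + H) + 2 = 9 + H)
v(19, -11) + 402 = (9 + 19) + 402 = 28 + 402 = 430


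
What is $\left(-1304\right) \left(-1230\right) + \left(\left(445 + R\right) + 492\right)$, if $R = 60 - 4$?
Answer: $1604913$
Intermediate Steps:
$R = 56$
$\left(-1304\right) \left(-1230\right) + \left(\left(445 + R\right) + 492\right) = \left(-1304\right) \left(-1230\right) + \left(\left(445 + 56\right) + 492\right) = 1603920 + \left(501 + 492\right) = 1603920 + 993 = 1604913$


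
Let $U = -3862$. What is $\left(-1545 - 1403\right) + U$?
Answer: $-6810$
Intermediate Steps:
$\left(-1545 - 1403\right) + U = \left(-1545 - 1403\right) - 3862 = -2948 - 3862 = -6810$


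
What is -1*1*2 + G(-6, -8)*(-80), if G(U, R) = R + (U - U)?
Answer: 638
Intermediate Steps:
G(U, R) = R (G(U, R) = R + 0 = R)
-1*1*2 + G(-6, -8)*(-80) = -1*1*2 - 8*(-80) = -1*2 + 640 = -2 + 640 = 638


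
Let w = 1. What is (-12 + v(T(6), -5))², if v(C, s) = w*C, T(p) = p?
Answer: 36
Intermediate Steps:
v(C, s) = C (v(C, s) = 1*C = C)
(-12 + v(T(6), -5))² = (-12 + 6)² = (-6)² = 36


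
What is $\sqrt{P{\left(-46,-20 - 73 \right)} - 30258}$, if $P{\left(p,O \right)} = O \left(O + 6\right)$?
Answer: $3 i \sqrt{2463} \approx 148.89 i$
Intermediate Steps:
$P{\left(p,O \right)} = O \left(6 + O\right)$
$\sqrt{P{\left(-46,-20 - 73 \right)} - 30258} = \sqrt{\left(-20 - 73\right) \left(6 - 93\right) - 30258} = \sqrt{- 93 \left(6 - 93\right) - 30258} = \sqrt{\left(-93\right) \left(-87\right) - 30258} = \sqrt{8091 - 30258} = \sqrt{-22167} = 3 i \sqrt{2463}$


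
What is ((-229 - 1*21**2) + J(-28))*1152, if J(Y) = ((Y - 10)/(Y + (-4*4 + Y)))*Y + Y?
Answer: -821120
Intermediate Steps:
J(Y) = Y + Y*(-10 + Y)/(-16 + 2*Y) (J(Y) = ((-10 + Y)/(Y + (-16 + Y)))*Y + Y = ((-10 + Y)/(-16 + 2*Y))*Y + Y = Y*(-10 + Y)/(-16 + 2*Y) + Y = Y + Y*(-10 + Y)/(-16 + 2*Y))
((-229 - 1*21**2) + J(-28))*1152 = ((-229 - 1*21**2) + (1/2)*(-28)*(-26 + 3*(-28))/(-8 - 28))*1152 = ((-229 - 1*441) + (1/2)*(-28)*(-26 - 84)/(-36))*1152 = ((-229 - 441) + (1/2)*(-28)*(-1/36)*(-110))*1152 = (-670 - 385/9)*1152 = -6415/9*1152 = -821120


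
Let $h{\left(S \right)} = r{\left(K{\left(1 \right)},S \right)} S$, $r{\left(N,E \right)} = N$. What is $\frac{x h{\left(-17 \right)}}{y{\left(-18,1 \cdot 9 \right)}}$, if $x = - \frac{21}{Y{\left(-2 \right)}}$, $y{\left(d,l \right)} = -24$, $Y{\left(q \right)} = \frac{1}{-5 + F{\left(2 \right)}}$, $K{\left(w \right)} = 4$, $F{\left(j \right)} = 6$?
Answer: $- \frac{119}{2} \approx -59.5$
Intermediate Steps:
$Y{\left(q \right)} = 1$ ($Y{\left(q \right)} = \frac{1}{-5 + 6} = 1^{-1} = 1$)
$x = -21$ ($x = - \frac{21}{1} = \left(-21\right) 1 = -21$)
$h{\left(S \right)} = 4 S$
$\frac{x h{\left(-17 \right)}}{y{\left(-18,1 \cdot 9 \right)}} = \frac{\left(-21\right) 4 \left(-17\right)}{-24} = \left(-21\right) \left(-68\right) \left(- \frac{1}{24}\right) = 1428 \left(- \frac{1}{24}\right) = - \frac{119}{2}$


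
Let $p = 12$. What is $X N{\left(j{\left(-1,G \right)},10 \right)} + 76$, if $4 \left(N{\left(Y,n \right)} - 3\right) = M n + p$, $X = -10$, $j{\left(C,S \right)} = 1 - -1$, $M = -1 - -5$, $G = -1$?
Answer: $-84$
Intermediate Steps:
$M = 4$ ($M = -1 + 5 = 4$)
$j{\left(C,S \right)} = 2$ ($j{\left(C,S \right)} = 1 + 1 = 2$)
$N{\left(Y,n \right)} = 6 + n$ ($N{\left(Y,n \right)} = 3 + \frac{4 n + 12}{4} = 3 + \frac{12 + 4 n}{4} = 3 + \left(3 + n\right) = 6 + n$)
$X N{\left(j{\left(-1,G \right)},10 \right)} + 76 = - 10 \left(6 + 10\right) + 76 = \left(-10\right) 16 + 76 = -160 + 76 = -84$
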